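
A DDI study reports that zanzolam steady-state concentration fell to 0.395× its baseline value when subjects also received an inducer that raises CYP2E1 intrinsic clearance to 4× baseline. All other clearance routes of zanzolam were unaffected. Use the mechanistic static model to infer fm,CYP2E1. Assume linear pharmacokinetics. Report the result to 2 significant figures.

Call the CYP2E1 fraction fm. After the interaction, CL_new/CL_old = fm × 4 + (1 − fm).
Steady-state concentration ratio = 1 / (new CL fraction), so new CL fraction = 1 / 0.395 = 2.532.
fm × 4 + 1 − fm = 2.532  ⇒  fm × (4 − 1) = 1.532  ⇒  fm = 0.51.

0.51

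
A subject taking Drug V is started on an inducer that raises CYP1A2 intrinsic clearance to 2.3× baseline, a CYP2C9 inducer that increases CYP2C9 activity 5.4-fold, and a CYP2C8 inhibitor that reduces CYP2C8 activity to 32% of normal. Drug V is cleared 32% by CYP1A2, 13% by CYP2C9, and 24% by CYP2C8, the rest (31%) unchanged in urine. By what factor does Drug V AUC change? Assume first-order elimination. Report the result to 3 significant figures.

0.548

The CYP1A2 pathway (32% of clearance) rises to 2.3× activity: 0.32 × 2.3 = 0.736.
The CYP2C9 pathway (13% of clearance) increases to 5.4× activity: 0.13 × 5.4 = 0.702.
The CYP2C8 pathway (24% of clearance) is reduced to 0.32× activity: 0.24 × 0.32 = 0.0768.
The remaining 31% of clearance is unaffected.
New clearance relative to baseline: 0.736 + 0.702 + 0.0768 + 0.31 = 1.8248.
Net AUC ratio = 1 / 1.8248 = 0.548.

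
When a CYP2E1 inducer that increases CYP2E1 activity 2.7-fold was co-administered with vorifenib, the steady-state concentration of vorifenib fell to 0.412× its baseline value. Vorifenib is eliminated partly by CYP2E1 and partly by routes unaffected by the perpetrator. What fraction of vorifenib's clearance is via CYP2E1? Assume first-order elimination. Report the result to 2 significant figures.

CL'/CL = 1 / 0.412 = 2.427
2.7·fm + (1 − fm) = 2.427
fm = (2.427 − 1) / (2.7 − 1) = 0.84

0.84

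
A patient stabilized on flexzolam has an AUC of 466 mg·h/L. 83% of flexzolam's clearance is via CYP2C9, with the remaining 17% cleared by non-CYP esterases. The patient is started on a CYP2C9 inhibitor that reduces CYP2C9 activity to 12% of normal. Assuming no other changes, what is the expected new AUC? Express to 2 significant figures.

1.7 × 10³ mg·h/L

CYP2C9: 0.83 × 0.12 = 0.0996
Other: 0.17 (unchanged)
New clearance relative to baseline: 0.0996 + 0.17 = 0.2696.
AUC ∝ 1/CL, so new value = 466 / 0.2696 = 1.7 × 10³ mg·h/L.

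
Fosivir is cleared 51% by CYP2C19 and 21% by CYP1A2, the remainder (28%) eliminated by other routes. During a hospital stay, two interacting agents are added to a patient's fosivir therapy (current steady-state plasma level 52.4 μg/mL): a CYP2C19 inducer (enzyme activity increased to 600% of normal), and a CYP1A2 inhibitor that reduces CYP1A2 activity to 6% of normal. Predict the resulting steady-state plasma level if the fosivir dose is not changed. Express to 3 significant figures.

The CYP2C19 pathway (51% of clearance) is boosted to 6× activity: 0.51 × 6 = 3.06.
The CYP1A2 pathway (21% of clearance) is reduced to 0.06× activity: 0.21 × 0.06 = 0.0126.
Non-CYP routes (28%) are unchanged.
Relative clearance = 3.06 + 0.0126 + 0.28 = 3.3526.
Steady-state plasma level ∝ 1/CL: new value = 52.4 / 3.3526 = 15.6 μg/mL.

15.6 μg/mL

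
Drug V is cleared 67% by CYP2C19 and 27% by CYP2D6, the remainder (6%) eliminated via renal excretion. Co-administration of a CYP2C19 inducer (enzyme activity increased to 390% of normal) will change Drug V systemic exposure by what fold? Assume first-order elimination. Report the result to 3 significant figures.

The CYP2C19 pathway (67% of clearance) rises to 3.9× activity: 0.67 × 3.9 = 2.613.
CYP2D6 (27%) and the residual 6% are unaffected.
Relative clearance = 2.613 + 0.27 + 0.06 = 2.943.
Systemic exposure ratio = CL_old/CL_new = 1 / 2.943 = 0.340.

0.340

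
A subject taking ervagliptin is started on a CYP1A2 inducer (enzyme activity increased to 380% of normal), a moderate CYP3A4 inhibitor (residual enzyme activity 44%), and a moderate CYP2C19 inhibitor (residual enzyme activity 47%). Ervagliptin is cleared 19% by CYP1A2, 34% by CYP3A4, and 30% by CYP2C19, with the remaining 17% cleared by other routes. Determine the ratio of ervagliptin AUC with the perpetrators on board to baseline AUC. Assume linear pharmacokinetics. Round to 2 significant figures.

0.85

The CYP1A2 pathway (19% of clearance) is boosted to 3.8× activity: 0.19 × 3.8 = 0.722.
The CYP3A4 pathway (34% of clearance) drops to 0.44× activity: 0.34 × 0.44 = 0.1496.
The CYP2C19 pathway (30% of clearance) is reduced to 0.47× activity: 0.3 × 0.47 = 0.141.
The remaining 17% of clearance is unaffected.
CL_new/CL_old = 0.722 + 0.1496 + 0.141 + 0.17 = 1.1826.
AUC ∝ 1/CL: fold-change = 1 / 1.1826 = 0.85.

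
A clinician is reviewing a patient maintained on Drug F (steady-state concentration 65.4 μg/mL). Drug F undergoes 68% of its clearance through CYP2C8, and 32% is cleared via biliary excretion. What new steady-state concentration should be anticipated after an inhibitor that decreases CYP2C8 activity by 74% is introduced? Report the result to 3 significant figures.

The CYP2C8 pathway (68% of clearance) falls to 0.26× activity: 0.68 × 0.26 = 0.1768.
Non-CYP routes (32%) are unchanged.
New clearance relative to baseline: 0.1768 + 0.32 = 0.4968.
New steady-state concentration = baseline ÷ relative clearance = 65.4 / 0.4968 = 132 μg/mL.

132 μg/mL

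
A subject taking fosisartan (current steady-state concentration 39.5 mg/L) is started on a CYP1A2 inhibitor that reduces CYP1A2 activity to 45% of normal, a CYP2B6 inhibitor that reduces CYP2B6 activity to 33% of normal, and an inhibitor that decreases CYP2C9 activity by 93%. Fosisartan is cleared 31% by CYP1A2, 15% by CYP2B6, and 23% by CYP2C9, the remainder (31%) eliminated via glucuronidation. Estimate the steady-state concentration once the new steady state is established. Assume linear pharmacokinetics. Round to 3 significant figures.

The CYP1A2 pathway (31% of clearance) drops to 0.45× activity: 0.31 × 0.45 = 0.1395.
The CYP2B6 pathway (15% of clearance) falls to 0.33× activity: 0.15 × 0.33 = 0.0495.
The CYP2C9 pathway (23% of clearance) drops to 0.07× activity: 0.23 × 0.07 = 0.0161.
The remaining 31% of clearance is unaffected.
Relative clearance = 0.1395 + 0.0495 + 0.0161 + 0.31 = 0.5151.
Steady-state concentration ∝ 1/CL: new value = 39.5 / 0.5151 = 76.7 mg/L.

76.7 mg/L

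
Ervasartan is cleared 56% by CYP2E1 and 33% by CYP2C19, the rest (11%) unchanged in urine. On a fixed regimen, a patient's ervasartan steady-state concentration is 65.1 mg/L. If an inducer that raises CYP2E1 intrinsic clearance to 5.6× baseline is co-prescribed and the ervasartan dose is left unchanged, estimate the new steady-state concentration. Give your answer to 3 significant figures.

CYP2E1: 0.56 × 5.6 = 3.136
CYP2C19: 0.33 (unchanged)
Other: 0.11 (unchanged)
CL_new/CL_old = 3.136 + 0.33 + 0.11 = 3.576.
With dosing unchanged, steady-state concentration scales as 1/CL: 65.1 / 3.576 = 18.2 mg/L.

18.2 mg/L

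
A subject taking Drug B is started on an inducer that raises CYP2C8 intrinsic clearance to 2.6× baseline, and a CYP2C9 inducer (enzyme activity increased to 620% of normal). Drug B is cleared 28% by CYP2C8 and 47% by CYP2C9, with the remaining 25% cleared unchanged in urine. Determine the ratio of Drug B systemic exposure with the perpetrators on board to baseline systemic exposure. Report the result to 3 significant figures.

0.257

The CYP2C8 pathway (28% of clearance) increases to 2.6× activity: 0.28 × 2.6 = 0.728.
The CYP2C9 pathway (47% of clearance) is boosted to 6.2× activity: 0.47 × 6.2 = 2.914.
The remaining 25% of clearance is unaffected.
New clearance relative to baseline: 0.728 + 2.914 + 0.25 = 3.892.
Net systemic exposure ratio = 1 / 3.892 = 0.257.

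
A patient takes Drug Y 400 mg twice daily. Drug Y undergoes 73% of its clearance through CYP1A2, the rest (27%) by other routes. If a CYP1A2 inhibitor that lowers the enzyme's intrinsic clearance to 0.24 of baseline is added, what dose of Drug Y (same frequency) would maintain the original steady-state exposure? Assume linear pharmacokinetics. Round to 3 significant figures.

The CYP1A2 pathway (73% of clearance) drops to 0.24× activity: 0.73 × 0.24 = 0.1752.
The remaining 27% of clearance is unaffected.
Relative clearance = 0.1752 + 0.27 = 0.4452.
To maintain the same steady-state level, dose must scale with clearance: new dose = 400 × 0.4452 = 178 mg.

178 mg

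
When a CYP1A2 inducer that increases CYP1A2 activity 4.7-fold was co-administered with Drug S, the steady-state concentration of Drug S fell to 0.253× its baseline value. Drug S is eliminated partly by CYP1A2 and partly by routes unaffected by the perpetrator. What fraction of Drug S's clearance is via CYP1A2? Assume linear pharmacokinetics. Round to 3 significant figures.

CL'/CL = 1 / 0.253 = 3.953
4.7·fm + (1 − fm) = 3.953
fm = (3.953 − 1) / (4.7 − 1) = 0.798

0.798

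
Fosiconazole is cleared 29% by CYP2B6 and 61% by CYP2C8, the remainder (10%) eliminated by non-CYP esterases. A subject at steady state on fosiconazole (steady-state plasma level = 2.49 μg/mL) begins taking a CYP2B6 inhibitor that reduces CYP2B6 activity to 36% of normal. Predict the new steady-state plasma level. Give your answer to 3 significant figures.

The CYP2B6 pathway (29% of clearance) drops to 0.36× activity: 0.29 × 0.36 = 0.1044.
CYP2C8 (61%) and the residual 10% are unaffected.
Relative clearance = 0.1044 + 0.61 + 0.1 = 0.8144.
With dosing unchanged, steady-state plasma level scales as 1/CL: 2.49 / 0.8144 = 3.06 μg/mL.

3.06 μg/mL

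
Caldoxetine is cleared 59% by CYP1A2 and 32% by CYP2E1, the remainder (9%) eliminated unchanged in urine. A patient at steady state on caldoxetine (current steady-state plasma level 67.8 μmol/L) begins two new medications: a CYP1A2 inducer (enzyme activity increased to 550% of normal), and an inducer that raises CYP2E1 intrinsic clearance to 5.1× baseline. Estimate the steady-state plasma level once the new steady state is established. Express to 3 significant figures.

The CYP1A2 pathway (59% of clearance) increases to 5.5× activity: 0.59 × 5.5 = 3.245.
The CYP2E1 pathway (32% of clearance) is boosted to 5.1× activity: 0.32 × 5.1 = 1.632.
The remaining 9% of clearance is unaffected.
CL_new/CL_old = 3.245 + 1.632 + 0.09 = 4.967.
Dividing the baseline by the relative clearance: 67.8 / 4.967 = 13.7 μmol/L.

13.7 μmol/L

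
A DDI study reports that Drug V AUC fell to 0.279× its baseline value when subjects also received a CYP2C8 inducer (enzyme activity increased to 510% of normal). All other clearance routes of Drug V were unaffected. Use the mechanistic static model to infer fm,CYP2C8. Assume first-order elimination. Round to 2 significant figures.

Call the CYP2C8 fraction fm. After the interaction, CL_new/CL_old = fm × 5.1 + (1 − fm).
AUC ratio = 1 / (new CL fraction), so new CL fraction = 1 / 0.279 = 3.584.
fm × 5.1 + 1 − fm = 3.584  ⇒  fm × (5.1 − 1) = 2.584  ⇒  fm = 0.63.

0.63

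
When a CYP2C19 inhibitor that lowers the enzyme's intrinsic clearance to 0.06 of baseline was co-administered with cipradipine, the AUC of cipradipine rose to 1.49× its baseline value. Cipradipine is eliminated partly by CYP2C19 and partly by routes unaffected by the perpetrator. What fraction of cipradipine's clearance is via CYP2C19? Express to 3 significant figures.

Call the CYP2C19 fraction fm. After the interaction, CL_new/CL_old = fm × 0.06 + (1 − fm).
AUC ratio = 1 / (new CL fraction), so new CL fraction = 1 / 1.49 = 0.6711.
fm × 0.06 + 1 − fm = 0.6711  ⇒  fm × (0.06 − 1) = −0.3289  ⇒  fm = 0.350.

0.350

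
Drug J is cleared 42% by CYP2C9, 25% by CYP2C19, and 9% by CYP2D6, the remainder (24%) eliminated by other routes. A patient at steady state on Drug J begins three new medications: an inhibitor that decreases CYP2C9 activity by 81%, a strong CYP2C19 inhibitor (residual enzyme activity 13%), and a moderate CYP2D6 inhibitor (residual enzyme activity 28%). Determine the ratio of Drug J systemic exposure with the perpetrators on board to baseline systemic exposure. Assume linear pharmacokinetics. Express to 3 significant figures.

2.65

The CYP2C9 pathway (42% of clearance) drops to 0.19× activity: 0.42 × 0.19 = 0.0798.
The CYP2C19 pathway (25% of clearance) drops to 0.13× activity: 0.25 × 0.13 = 0.0325.
The CYP2D6 pathway (9% of clearance) is reduced to 0.28× activity: 0.09 × 0.28 = 0.0252.
Non-CYP routes (24%) are unchanged.
New clearance relative to baseline: 0.0798 + 0.0325 + 0.0252 + 0.24 = 0.3775.
Net systemic exposure ratio = 1 / 0.3775 = 2.65.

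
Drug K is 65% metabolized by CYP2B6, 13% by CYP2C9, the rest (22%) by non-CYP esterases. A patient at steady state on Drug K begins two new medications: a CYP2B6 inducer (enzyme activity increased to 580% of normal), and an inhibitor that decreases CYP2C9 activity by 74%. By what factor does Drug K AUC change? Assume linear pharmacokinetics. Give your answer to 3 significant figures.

0.249

The CYP2B6 pathway (65% of clearance) increases to 5.8× activity: 0.65 × 5.8 = 3.77.
The CYP2C9 pathway (13% of clearance) falls to 0.26× activity: 0.13 × 0.26 = 0.0338.
Non-CYP routes (22%) are unchanged.
Relative clearance = 3.77 + 0.0338 + 0.22 = 4.0238.
Net AUC ratio = 1 / 4.0238 = 0.249.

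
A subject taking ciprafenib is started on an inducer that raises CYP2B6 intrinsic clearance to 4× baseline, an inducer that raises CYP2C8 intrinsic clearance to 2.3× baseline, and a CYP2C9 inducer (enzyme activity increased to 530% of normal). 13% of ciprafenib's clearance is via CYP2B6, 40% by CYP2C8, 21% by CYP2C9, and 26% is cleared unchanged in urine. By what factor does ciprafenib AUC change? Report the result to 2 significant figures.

The CYP2B6 pathway (13% of clearance) increases to 4× activity: 0.13 × 4 = 0.52.
The CYP2C8 pathway (40% of clearance) increases to 2.3× activity: 0.4 × 2.3 = 0.92.
The CYP2C9 pathway (21% of clearance) rises to 5.3× activity: 0.21 × 5.3 = 1.113.
Non-CYP routes (26%) are unchanged.
Relative clearance = 0.52 + 0.92 + 1.113 + 0.26 = 2.813.
Net AUC ratio = 1 / 2.813 = 0.36.

0.36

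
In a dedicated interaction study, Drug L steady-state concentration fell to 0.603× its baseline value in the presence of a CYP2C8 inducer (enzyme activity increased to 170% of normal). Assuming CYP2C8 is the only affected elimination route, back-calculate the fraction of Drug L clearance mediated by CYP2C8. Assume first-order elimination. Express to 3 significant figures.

CL'/CL = 1 / 0.603 = 1.658
1.7·fm + (1 − fm) = 1.658
fm = (1.658 − 1) / (1.7 − 1) = 0.941

0.941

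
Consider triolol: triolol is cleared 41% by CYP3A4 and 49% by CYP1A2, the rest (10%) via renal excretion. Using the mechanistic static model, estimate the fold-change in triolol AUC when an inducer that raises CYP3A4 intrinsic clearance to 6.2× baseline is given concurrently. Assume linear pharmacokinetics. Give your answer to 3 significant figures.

0.319

CYP3A4: 0.41 × 6.2 = 2.542
CYP1A2: 0.49 (unchanged)
Other: 0.1 (unchanged)
New clearance relative to baseline: 2.542 + 0.49 + 0.1 = 3.132.
Since AUC ∝ 1/CL, the ratio is 1 / 3.132 = 0.319.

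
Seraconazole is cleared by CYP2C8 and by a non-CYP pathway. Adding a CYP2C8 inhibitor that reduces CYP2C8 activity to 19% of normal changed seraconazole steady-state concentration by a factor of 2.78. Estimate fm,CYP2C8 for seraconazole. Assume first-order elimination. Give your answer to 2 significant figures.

0.79

CL'/CL = 1 / 2.78 = 0.3597
0.19·fm + (1 − fm) = 0.3597
fm = (0.3597 − 1) / (0.19 − 1) = 0.79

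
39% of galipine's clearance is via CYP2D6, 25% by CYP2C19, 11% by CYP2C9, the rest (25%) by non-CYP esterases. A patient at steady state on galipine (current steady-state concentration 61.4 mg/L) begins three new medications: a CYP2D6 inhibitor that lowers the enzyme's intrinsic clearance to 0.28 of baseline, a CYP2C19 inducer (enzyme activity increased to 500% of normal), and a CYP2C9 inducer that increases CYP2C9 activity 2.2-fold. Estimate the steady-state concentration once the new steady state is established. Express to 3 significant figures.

33.2 mg/L

The CYP2D6 pathway (39% of clearance) drops to 0.28× activity: 0.39 × 0.28 = 0.1092.
The CYP2C19 pathway (25% of clearance) increases to 5× activity: 0.25 × 5 = 1.25.
The CYP2C9 pathway (11% of clearance) is boosted to 2.2× activity: 0.11 × 2.2 = 0.242.
Non-CYP routes (25%) are unchanged.
New clearance relative to baseline: 0.1092 + 1.25 + 0.242 + 0.25 = 1.8512.
New steady-state concentration = 61.4 / 1.8512 = 33.2 mg/L (concentration scales inversely with clearance).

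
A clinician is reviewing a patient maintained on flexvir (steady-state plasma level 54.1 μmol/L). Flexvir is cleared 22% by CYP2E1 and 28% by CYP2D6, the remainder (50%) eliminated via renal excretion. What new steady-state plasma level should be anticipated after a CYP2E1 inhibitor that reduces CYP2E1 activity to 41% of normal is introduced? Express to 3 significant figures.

62.2 μmol/L

CYP2E1: 0.22 × 0.41 = 0.0902
CYP2D6: 0.28 (unchanged)
Other: 0.5 (unchanged)
New clearance relative to baseline: 0.0902 + 0.28 + 0.5 = 0.8702.
With dosing unchanged, steady-state plasma level scales as 1/CL: 54.1 / 0.8702 = 62.2 μmol/L.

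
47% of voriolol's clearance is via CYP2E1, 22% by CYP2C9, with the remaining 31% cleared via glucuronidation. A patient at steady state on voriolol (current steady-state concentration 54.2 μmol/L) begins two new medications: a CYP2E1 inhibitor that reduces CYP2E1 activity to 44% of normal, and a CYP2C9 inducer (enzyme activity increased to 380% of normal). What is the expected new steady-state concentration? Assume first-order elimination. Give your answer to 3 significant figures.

CYP2E1: 0.47 × 0.44 = 0.2068
CYP2C9: 0.22 × 3.8 = 0.836
Other: 0.31 (unchanged)
New clearance relative to baseline: 0.2068 + 0.836 + 0.31 = 1.3528.
Steady-state concentration ∝ 1/CL: new value = 54.2 / 1.3528 = 40.1 μmol/L.

40.1 μmol/L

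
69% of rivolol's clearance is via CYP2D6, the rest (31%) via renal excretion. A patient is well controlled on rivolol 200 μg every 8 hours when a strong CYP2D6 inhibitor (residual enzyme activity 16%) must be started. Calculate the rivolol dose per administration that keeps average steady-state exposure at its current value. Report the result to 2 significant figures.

84 μg

CYP2D6: 0.69 × 0.16 = 0.1104
Other: 0.31 (unchanged)
CL_new/CL_old = 0.1104 + 0.31 = 0.4204.
To maintain the same steady-state level, dose must scale with clearance: new dose = 200 × 0.4204 = 84 μg.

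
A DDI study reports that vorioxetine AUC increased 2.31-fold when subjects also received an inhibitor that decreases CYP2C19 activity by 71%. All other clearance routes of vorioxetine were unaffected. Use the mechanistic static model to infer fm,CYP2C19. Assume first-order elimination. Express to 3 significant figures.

Let x = fm,CYP2C19. Because AUC ∝ 1/CL, relative clearance fell to 1/2.31 = 0.4329.
Setting x·0.29 + (1 − x) = 0.4329 and solving: x = (0.4329 − 1)/(0.29 − 1) = 0.799.

0.799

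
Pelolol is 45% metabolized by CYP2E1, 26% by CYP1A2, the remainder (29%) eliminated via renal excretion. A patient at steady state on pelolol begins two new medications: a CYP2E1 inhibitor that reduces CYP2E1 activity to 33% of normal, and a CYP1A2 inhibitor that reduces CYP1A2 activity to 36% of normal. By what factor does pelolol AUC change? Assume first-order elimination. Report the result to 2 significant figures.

1.9

CYP2E1: 0.45 × 0.33 = 0.1485
CYP1A2: 0.26 × 0.36 = 0.0936
Other: 0.29 (unchanged)
Relative clearance = 0.1485 + 0.0936 + 0.29 = 0.5321.
Because AUC varies inversely with clearance, the combined effect is 1 / 0.5321 = 1.9.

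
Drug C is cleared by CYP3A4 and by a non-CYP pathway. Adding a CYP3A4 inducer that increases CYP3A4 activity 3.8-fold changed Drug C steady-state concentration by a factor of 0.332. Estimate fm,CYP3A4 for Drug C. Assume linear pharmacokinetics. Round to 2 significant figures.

0.72

Let fm be the CYP3A4 fraction. New clearance relative to baseline = fm × 3.8 + (1 − fm).
Steady-state concentration ratio = 1 / (new CL fraction), so new CL fraction = 1 / 0.332 = 3.012.
fm × 3.8 + 1 − fm = 3.012  ⇒  fm × (3.8 − 1) = 2.012  ⇒  fm = 0.72.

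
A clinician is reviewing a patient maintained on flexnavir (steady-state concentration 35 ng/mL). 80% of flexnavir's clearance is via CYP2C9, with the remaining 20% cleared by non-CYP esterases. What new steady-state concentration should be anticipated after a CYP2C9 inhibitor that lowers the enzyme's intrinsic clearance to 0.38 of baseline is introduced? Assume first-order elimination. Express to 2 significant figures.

69 ng/mL

The CYP2C9 pathway (80% of clearance) falls to 0.38× activity: 0.8 × 0.38 = 0.304.
Non-CYP routes (20%) are unchanged.
CL_new/CL_old = 0.304 + 0.2 = 0.504.
New steady-state concentration = baseline ÷ relative clearance = 35 / 0.504 = 69 ng/mL.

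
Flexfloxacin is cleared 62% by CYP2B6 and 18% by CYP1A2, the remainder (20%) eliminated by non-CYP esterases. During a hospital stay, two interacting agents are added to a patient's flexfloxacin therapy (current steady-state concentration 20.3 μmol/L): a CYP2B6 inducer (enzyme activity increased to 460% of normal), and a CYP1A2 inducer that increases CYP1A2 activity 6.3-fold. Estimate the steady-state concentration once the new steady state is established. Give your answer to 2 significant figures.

4.8 μmol/L

CYP2B6: 0.62 × 4.6 = 2.852
CYP1A2: 0.18 × 6.3 = 1.134
Other: 0.2 (unchanged)
Relative clearance = 2.852 + 1.134 + 0.2 = 4.186.
Dividing the baseline by the relative clearance: 20.3 / 4.186 = 4.8 μmol/L.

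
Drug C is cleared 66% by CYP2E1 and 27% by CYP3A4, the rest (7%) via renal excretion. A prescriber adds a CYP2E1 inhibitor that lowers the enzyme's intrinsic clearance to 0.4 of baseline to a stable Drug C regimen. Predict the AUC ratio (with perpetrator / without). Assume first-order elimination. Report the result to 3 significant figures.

1.66

CYP2E1: 0.66 × 0.4 = 0.264
CYP3A4: 0.27 (unchanged)
Other: 0.07 (unchanged)
CL_new/CL_old = 0.264 + 0.27 + 0.07 = 0.604.
AUC ratio = CL_old/CL_new = 1 / 0.604 = 1.66.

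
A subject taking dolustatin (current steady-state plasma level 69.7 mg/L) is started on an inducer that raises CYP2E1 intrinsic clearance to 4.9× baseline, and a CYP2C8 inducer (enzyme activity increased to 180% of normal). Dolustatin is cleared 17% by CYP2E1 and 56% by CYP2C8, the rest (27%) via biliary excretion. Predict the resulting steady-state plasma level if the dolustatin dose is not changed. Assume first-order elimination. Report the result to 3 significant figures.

The CYP2E1 pathway (17% of clearance) increases to 4.9× activity: 0.17 × 4.9 = 0.833.
The CYP2C8 pathway (56% of clearance) rises to 1.8× activity: 0.56 × 1.8 = 1.008.
The remaining 27% of clearance is unaffected.
Relative clearance = 0.833 + 1.008 + 0.27 = 2.111.
New steady-state plasma level = 69.7 / 2.111 = 33.0 mg/L (concentration scales inversely with clearance).

33.0 mg/L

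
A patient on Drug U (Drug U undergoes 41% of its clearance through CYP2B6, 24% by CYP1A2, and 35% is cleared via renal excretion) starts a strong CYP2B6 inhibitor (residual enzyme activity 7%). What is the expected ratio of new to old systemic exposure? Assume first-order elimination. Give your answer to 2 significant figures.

1.6

The CYP2B6 pathway (41% of clearance) is reduced to 0.07× activity: 0.41 × 0.07 = 0.0287.
CYP1A2 (24%) and the residual 35% are unaffected.
Relative clearance = 0.0287 + 0.24 + 0.35 = 0.6187.
Systemic exposure is inversely proportional to clearance, so the fold-change is 1 / 0.6187 = 1.6.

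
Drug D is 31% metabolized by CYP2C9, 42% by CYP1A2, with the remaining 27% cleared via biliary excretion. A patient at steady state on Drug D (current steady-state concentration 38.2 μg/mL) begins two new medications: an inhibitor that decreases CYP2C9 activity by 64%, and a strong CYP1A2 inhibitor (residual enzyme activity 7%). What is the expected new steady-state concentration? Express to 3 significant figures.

The CYP2C9 pathway (31% of clearance) falls to 0.36× activity: 0.31 × 0.36 = 0.1116.
The CYP1A2 pathway (42% of clearance) is reduced to 0.07× activity: 0.42 × 0.07 = 0.0294.
The remaining 27% of clearance is unaffected.
Relative clearance = 0.1116 + 0.0294 + 0.27 = 0.411.
New steady-state concentration = 38.2 / 0.411 = 92.9 μg/mL (concentration scales inversely with clearance).

92.9 μg/mL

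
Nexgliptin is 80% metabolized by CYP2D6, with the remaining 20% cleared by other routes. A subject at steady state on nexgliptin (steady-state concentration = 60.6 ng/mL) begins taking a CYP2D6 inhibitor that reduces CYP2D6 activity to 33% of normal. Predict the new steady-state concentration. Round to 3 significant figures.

131 ng/mL

CYP2D6: 0.8 × 0.33 = 0.264
Other: 0.2 (unchanged)
CL_new/CL_old = 0.264 + 0.2 = 0.464.
New steady-state concentration = baseline ÷ relative clearance = 60.6 / 0.464 = 131 ng/mL.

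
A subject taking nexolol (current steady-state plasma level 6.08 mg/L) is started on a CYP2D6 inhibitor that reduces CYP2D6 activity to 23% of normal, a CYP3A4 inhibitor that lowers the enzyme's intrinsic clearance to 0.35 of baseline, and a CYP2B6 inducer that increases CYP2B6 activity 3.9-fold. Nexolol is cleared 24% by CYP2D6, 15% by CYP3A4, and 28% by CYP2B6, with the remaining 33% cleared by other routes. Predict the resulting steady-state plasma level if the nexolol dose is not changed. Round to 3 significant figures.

The CYP2D6 pathway (24% of clearance) falls to 0.23× activity: 0.24 × 0.23 = 0.0552.
The CYP3A4 pathway (15% of clearance) drops to 0.35× activity: 0.15 × 0.35 = 0.0525.
The CYP2B6 pathway (28% of clearance) rises to 3.9× activity: 0.28 × 3.9 = 1.092.
The remaining 33% of clearance is unaffected.
New clearance relative to baseline: 0.0552 + 0.0525 + 1.092 + 0.33 = 1.5297.
Dividing the baseline by the relative clearance: 6.08 / 1.5297 = 3.97 mg/L.

3.97 mg/L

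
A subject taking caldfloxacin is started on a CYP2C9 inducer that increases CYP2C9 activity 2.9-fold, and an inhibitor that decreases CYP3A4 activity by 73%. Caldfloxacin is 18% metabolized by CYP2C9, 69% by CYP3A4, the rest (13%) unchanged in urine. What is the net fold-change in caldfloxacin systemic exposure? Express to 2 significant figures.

1.2

The CYP2C9 pathway (18% of clearance) is boosted to 2.9× activity: 0.18 × 2.9 = 0.522.
The CYP3A4 pathway (69% of clearance) falls to 0.27× activity: 0.69 × 0.27 = 0.1863.
Non-CYP routes (13%) are unchanged.
Relative clearance = 0.522 + 0.1863 + 0.13 = 0.8383.
Systemic exposure ∝ 1/CL: fold-change = 1 / 0.8383 = 1.2.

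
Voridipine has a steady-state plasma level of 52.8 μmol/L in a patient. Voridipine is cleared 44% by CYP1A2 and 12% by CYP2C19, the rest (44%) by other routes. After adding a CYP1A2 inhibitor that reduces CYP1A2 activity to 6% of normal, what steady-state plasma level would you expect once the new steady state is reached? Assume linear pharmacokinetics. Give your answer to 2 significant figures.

The CYP1A2 pathway (44% of clearance) drops to 0.06× activity: 0.44 × 0.06 = 0.0264.
CYP2C19 (12%) and the residual 44% are unaffected.
CL_new/CL_old = 0.0264 + 0.12 + 0.44 = 0.5864.
New steady-state plasma level = baseline ÷ relative clearance = 52.8 / 0.5864 = 90 μmol/L.

90 μmol/L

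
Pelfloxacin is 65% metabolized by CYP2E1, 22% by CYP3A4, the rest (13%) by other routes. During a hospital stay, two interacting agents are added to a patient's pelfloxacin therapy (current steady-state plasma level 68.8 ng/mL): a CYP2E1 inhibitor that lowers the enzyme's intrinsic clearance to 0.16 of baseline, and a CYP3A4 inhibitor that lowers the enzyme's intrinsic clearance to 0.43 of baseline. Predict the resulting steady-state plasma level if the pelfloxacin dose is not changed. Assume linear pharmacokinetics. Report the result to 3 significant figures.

CYP2E1: 0.65 × 0.16 = 0.104
CYP3A4: 0.22 × 0.43 = 0.0946
Other: 0.13 (unchanged)
Relative clearance = 0.104 + 0.0946 + 0.13 = 0.3286.
New steady-state plasma level = 68.8 / 0.3286 = 209 ng/mL (concentration scales inversely with clearance).

209 ng/mL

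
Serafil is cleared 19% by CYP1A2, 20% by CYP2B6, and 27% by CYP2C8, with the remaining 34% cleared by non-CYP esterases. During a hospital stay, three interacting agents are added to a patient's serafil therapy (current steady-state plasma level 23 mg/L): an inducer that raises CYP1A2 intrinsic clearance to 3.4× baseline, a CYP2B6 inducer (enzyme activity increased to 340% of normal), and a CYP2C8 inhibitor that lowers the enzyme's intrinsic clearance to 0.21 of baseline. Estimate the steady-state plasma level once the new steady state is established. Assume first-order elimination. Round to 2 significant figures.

CYP1A2: 0.19 × 3.4 = 0.646
CYP2B6: 0.2 × 3.4 = 0.68
CYP2C8: 0.27 × 0.21 = 0.0567
Other: 0.34 (unchanged)
CL_new/CL_old = 0.646 + 0.68 + 0.0567 + 0.34 = 1.7227.
Steady-state plasma level ∝ 1/CL: new value = 23 / 1.7227 = 13 mg/L.

13 mg/L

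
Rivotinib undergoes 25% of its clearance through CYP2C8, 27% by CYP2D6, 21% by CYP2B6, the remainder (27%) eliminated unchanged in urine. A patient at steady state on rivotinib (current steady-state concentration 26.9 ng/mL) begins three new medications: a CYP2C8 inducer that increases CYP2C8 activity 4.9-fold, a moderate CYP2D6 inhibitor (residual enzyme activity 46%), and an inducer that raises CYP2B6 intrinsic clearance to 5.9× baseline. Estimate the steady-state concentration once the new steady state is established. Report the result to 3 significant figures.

The CYP2C8 pathway (25% of clearance) increases to 4.9× activity: 0.25 × 4.9 = 1.225.
The CYP2D6 pathway (27% of clearance) drops to 0.46× activity: 0.27 × 0.46 = 0.1242.
The CYP2B6 pathway (21% of clearance) increases to 5.9× activity: 0.21 × 5.9 = 1.239.
Non-CYP routes (27%) are unchanged.
Relative clearance = 1.225 + 0.1242 + 1.239 + 0.27 = 2.8582.
Steady-state concentration ∝ 1/CL: new value = 26.9 / 2.8582 = 9.41 ng/mL.

9.41 ng/mL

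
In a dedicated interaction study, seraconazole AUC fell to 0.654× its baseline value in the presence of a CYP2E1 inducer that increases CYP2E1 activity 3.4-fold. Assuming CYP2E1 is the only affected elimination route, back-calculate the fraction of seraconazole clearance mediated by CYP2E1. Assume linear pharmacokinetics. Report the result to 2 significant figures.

CL'/CL = 1 / 0.654 = 1.529
3.4·fm + (1 − fm) = 1.529
fm = (1.529 − 1) / (3.4 − 1) = 0.22

0.22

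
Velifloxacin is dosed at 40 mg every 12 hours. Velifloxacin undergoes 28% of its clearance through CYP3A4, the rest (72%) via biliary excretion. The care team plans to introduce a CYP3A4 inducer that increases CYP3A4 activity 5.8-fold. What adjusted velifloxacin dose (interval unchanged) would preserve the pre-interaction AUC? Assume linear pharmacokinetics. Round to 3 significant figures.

93.8 mg

CYP3A4: 0.28 × 5.8 = 1.624
Other: 0.72 (unchanged)
New clearance relative to baseline: 1.624 + 0.72 = 2.344.
Exposure is unchanged when dose changes in proportion to clearance. New dose = 40 mg × 2.344 = 93.8 mg.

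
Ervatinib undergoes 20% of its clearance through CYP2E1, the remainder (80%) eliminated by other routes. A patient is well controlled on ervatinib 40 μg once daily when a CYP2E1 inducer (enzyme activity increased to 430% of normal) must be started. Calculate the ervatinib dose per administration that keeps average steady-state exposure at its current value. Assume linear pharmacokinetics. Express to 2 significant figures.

66 μg

CYP2E1: 0.2 × 4.3 = 0.86
Other: 0.8 (unchanged)
CL_new/CL_old = 0.86 + 0.8 = 1.66.
To maintain the same steady-state level, dose must scale with clearance: new dose = 40 × 1.66 = 66 μg.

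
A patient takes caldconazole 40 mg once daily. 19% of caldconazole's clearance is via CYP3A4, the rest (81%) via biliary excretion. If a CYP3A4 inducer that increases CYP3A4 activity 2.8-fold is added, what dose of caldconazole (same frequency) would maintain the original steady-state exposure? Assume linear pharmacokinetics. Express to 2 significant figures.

54 mg

The CYP3A4 pathway (19% of clearance) increases to 2.8× activity: 0.19 × 2.8 = 0.532.
Non-CYP routes (81%) are unchanged.
CL_new/CL_old = 0.532 + 0.81 = 1.342.
Exposure is unchanged when dose changes in proportion to clearance. New dose = 40 mg × 1.342 = 54 mg.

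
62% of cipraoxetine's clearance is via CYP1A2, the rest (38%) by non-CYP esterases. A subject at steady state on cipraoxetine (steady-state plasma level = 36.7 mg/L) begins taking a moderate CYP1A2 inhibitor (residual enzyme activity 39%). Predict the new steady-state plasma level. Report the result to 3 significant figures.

59.0 mg/L

The CYP1A2 pathway (62% of clearance) drops to 0.39× activity: 0.62 × 0.39 = 0.2418.
Non-CYP routes (38%) are unchanged.
CL_new/CL_old = 0.2418 + 0.38 = 0.6218.
Steady-state plasma level ∝ 1/CL, so new value = 36.7 / 0.6218 = 59.0 mg/L.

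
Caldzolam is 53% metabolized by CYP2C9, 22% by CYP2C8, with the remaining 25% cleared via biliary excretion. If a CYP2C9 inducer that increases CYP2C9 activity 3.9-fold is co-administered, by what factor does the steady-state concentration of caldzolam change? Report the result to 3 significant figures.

0.394

CYP2C9: 0.53 × 3.9 = 2.067
CYP2C8: 0.22 (unchanged)
Other: 0.25 (unchanged)
New clearance relative to baseline: 2.067 + 0.22 + 0.25 = 2.537.
Steady-state concentration is inversely proportional to clearance, so the fold-change is 1 / 2.537 = 0.394.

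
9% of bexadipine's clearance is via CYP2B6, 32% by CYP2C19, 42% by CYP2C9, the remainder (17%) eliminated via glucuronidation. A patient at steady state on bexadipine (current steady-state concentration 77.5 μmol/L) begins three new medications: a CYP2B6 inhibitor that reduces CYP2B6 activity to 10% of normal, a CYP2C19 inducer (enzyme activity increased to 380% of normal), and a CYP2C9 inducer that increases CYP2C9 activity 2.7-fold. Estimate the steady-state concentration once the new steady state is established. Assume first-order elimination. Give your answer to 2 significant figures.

CYP2B6: 0.09 × 0.1 = 0.009
CYP2C19: 0.32 × 3.8 = 1.216
CYP2C9: 0.42 × 2.7 = 1.134
Other: 0.17 (unchanged)
New clearance relative to baseline: 0.009 + 1.216 + 1.134 + 0.17 = 2.529.
New steady-state concentration = 77.5 / 2.529 = 31 μmol/L (concentration scales inversely with clearance).

31 μmol/L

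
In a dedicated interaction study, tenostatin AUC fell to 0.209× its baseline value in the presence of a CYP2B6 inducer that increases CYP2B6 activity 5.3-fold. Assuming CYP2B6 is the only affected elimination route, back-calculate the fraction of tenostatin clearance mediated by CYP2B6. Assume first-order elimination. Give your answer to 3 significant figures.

0.880

CL'/CL = 1 / 0.209 = 4.785
5.3·fm + (1 − fm) = 4.785
fm = (4.785 − 1) / (5.3 − 1) = 0.880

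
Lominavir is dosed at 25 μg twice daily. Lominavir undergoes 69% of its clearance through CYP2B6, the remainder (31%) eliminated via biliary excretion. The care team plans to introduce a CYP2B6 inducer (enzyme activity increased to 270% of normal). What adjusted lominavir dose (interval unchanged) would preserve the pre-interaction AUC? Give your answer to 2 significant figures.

54 μg

CYP2B6: 0.69 × 2.7 = 1.863
Other: 0.31 (unchanged)
New clearance relative to baseline: 1.863 + 0.31 = 2.173.
Css,avg = (dose rate)/CL, so holding Css fixed requires dose ∝ CL: 25 × 2.173 = 54 μg.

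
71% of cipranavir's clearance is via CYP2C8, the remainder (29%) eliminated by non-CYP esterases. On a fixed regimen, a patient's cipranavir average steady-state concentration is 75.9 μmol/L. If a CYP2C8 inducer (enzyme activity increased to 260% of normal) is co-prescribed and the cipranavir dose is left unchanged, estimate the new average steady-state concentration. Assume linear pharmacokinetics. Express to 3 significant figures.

35.5 μmol/L

The CYP2C8 pathway (71% of clearance) increases to 2.6× activity: 0.71 × 2.6 = 1.846.
The remaining 29% of clearance is unaffected.
New clearance relative to baseline: 1.846 + 0.29 = 2.136.
With dosing unchanged, average steady-state concentration scales as 1/CL: 75.9 / 2.136 = 35.5 μmol/L.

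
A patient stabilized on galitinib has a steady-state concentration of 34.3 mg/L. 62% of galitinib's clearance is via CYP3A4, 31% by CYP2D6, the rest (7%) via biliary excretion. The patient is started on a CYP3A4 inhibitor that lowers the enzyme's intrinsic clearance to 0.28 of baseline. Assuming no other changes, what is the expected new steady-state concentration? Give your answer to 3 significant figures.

The CYP3A4 pathway (62% of clearance) drops to 0.28× activity: 0.62 × 0.28 = 0.1736.
CYP2D6 (31%) and the residual 7% are unaffected.
CL_new/CL_old = 0.1736 + 0.31 + 0.07 = 0.5536.
With dosing unchanged, steady-state concentration scales as 1/CL: 34.3 / 0.5536 = 62.0 mg/L.

62.0 mg/L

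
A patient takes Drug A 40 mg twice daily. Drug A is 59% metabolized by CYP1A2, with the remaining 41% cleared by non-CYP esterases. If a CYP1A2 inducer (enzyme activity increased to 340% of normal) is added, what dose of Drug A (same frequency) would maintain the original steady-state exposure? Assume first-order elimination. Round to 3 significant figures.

96.6 mg

The CYP1A2 pathway (59% of clearance) is boosted to 3.4× activity: 0.59 × 3.4 = 2.006.
Non-CYP routes (41%) are unchanged.
New clearance relative to baseline: 2.006 + 0.41 = 2.416.
To maintain the same steady-state level, dose must scale with clearance: new dose = 40 × 2.416 = 96.6 mg.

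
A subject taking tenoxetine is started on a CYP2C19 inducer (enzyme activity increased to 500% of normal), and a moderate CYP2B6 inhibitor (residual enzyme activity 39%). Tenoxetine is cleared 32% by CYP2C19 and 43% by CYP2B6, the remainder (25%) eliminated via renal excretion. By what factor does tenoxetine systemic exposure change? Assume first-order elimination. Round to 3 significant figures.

CYP2C19: 0.32 × 5 = 1.6
CYP2B6: 0.43 × 0.39 = 0.1677
Other: 0.25 (unchanged)
New clearance relative to baseline: 1.6 + 0.1677 + 0.25 = 2.0177.
Net systemic exposure ratio = 1 / 2.0177 = 0.496.

0.496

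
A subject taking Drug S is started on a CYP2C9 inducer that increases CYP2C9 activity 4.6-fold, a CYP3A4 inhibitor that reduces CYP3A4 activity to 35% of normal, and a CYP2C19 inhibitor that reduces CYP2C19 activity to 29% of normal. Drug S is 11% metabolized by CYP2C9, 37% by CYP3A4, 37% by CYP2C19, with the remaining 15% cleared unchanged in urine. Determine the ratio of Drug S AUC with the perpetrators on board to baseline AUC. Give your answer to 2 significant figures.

1.1

The CYP2C9 pathway (11% of clearance) is boosted to 4.6× activity: 0.11 × 4.6 = 0.506.
The CYP3A4 pathway (37% of clearance) drops to 0.35× activity: 0.37 × 0.35 = 0.1295.
The CYP2C19 pathway (37% of clearance) drops to 0.29× activity: 0.37 × 0.29 = 0.1073.
Non-CYP routes (15%) are unchanged.
Relative clearance = 0.506 + 0.1295 + 0.1073 + 0.15 = 0.8928.
Net AUC ratio = 1 / 0.8928 = 1.1.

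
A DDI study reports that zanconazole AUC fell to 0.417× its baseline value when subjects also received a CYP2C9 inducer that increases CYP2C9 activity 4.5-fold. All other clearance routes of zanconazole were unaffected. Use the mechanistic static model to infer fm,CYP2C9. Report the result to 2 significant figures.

Let fm be the CYP2C9 fraction. New clearance relative to baseline = fm × 4.5 + (1 − fm).
AUC ratio = 1 / (new CL fraction), so new CL fraction = 1 / 0.417 = 2.398.
fm × 4.5 + 1 − fm = 2.398  ⇒  fm × (4.5 − 1) = 1.398  ⇒  fm = 0.40.

0.40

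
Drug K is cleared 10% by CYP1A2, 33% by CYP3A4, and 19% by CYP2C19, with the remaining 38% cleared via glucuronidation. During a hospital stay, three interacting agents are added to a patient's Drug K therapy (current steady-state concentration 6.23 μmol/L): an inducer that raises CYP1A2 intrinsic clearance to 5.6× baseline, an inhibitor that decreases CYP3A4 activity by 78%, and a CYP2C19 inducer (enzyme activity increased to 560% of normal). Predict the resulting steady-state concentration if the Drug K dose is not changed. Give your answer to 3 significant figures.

The CYP1A2 pathway (10% of clearance) rises to 5.6× activity: 0.1 × 5.6 = 0.56.
The CYP3A4 pathway (33% of clearance) is reduced to 0.22× activity: 0.33 × 0.22 = 0.0726.
The CYP2C19 pathway (19% of clearance) increases to 5.6× activity: 0.19 × 5.6 = 1.064.
The remaining 38% of clearance is unaffected.
New clearance relative to baseline: 0.56 + 0.0726 + 1.064 + 0.38 = 2.0766.
Dividing the baseline by the relative clearance: 6.23 / 2.0766 = 3.00 μmol/L.

3.00 μmol/L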